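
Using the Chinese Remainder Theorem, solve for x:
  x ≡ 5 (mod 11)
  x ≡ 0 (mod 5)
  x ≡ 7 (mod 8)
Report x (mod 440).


Moduli 11, 5, 8 are pairwise coprime; by CRT there is a unique solution modulo M = 11 · 5 · 8 = 440.
Solve pairwise, accumulating the modulus:
  Start with x ≡ 5 (mod 11).
  Combine with x ≡ 0 (mod 5): since gcd(11, 5) = 1, we get a unique residue mod 55.
    Write x = 5 + 11·t and substitute into x ≡ 0 (mod 5): 11·t ≡ 0 − 5 = -5 (mod 5).
    Reduce coefficients mod 5: 1·t ≡ 0 (mod 5).
    So t ≡ 0 (mod 5).
    Then x = 5 + 11·0 = 5, valid modulo lcm(11, 5) = 55: x ≡ 5 (mod 55).
  Combine with x ≡ 7 (mod 8): since gcd(55, 8) = 1, we get a unique residue mod 440.
    Write x = 5 + 55·t and substitute into x ≡ 7 (mod 8): 55·t ≡ 7 − 5 = 2 (mod 8).
    Reduce coefficients mod 8: 7·t ≡ 2 (mod 8).
    The inverse of 7 mod 8 is 7 (since 7·7 = 49 = 6·8 + 1), so t ≡ 7·2 = 14 ≡ 6 (mod 8).
    Then x = 5 + 55·6 = 335, valid modulo lcm(55, 8) = 440: x ≡ 335 (mod 440).
Verify: 335 mod 11 = 5 ✓, 335 mod 5 = 0 ✓, 335 mod 8 = 7 ✓.

x ≡ 335 (mod 440).


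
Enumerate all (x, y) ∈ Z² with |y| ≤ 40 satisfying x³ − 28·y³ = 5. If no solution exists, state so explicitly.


The equation is x³ - 28y³ = 5. For fixed y, x³ = 28·y³ + 5, so a solution requires the RHS to be a perfect cube.
Strategy: iterate y from -40 to 40, compute RHS = 28·y³ + 5, and check whether it is a (positive or negative) perfect cube.
Check small values of y:
  y = 0: RHS = 5 is not a perfect cube.
  y = 1: RHS = 33 is not a perfect cube.
  y = -1: RHS = -23 is not a perfect cube.
  y = 2: RHS = 229 is not a perfect cube.
  y = -2: RHS = -219 is not a perfect cube.
  y = 3: RHS = 761 is not a perfect cube.
  y = -3: RHS = -751 is not a perfect cube.
Continuing the search up to |y| = 40 finds no solutions either.
No (x, y) in the scanned range satisfies the equation.

No integer solutions with |y| ≤ 40.


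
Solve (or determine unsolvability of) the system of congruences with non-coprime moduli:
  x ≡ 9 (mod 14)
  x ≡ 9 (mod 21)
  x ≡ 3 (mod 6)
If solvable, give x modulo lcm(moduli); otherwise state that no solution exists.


Moduli 14, 21, 6 are not pairwise coprime, so CRT works modulo lcm(m_i) when all pairwise compatibility conditions hold.
Pairwise compatibility: gcd(m_i, m_j) must divide a_i - a_j for every pair.
Merge one congruence at a time:
  Start: x ≡ 9 (mod 14).
  Combine with x ≡ 9 (mod 21): gcd(14, 21) = 7; 9 - 9 = 0, which IS divisible by 7, so compatible.
    Write x = 9 + 14·t and substitute into x ≡ 9 (mod 21): 14·t ≡ 9 − 9 = 0 (mod 21).
    Divide the congruence (and modulus) by g = 7: 2·t ≡ 0 (mod 3).
    The inverse of 2 mod 3 is 2 (since 2·2 = 4 = 1·3 + 1), so t ≡ 2·0 = 0 ≡ 0 (mod 3).
    Then x = 9 + 14·0 = 9, valid modulo lcm(14, 21) = 42: x ≡ 9 (mod 42).
  Combine with x ≡ 3 (mod 6): gcd(42, 6) = 6; 3 - 9 = -6, which IS divisible by 6, so compatible.
    Write x = 9 + 42·t and substitute into x ≡ 3 (mod 6): 42·t ≡ 3 − 9 = -6 (mod 6).
    Divide the congruence (and modulus) by g = 6: 7·t ≡ -1 (mod 1).
    Modulo 1 every t works; take t = 0.
    Then x = 9 + 42·0 = 9, valid modulo lcm(42, 6) = 42: x ≡ 9 (mod 42).
Verify: 9 mod 14 = 9, 9 mod 21 = 9, 9 mod 6 = 3.

x ≡ 9 (mod 42).


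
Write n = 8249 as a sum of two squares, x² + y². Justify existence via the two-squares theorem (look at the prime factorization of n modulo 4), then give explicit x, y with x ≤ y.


Step 1: Factor n = 8249 = 73 · 113.
Step 2: Check the mod-4 condition on each prime factor: 73 ≡ 1 (mod 4), exponent 1; 113 ≡ 1 (mod 4), exponent 1.
All primes ≡ 3 (mod 4) appear to even exponent (or don't appear), so by the two-squares theorem n IS expressible as a sum of two squares.
Step 3: Build a representation. Here n = 73 · 113 is a product of primes ≡ 1 (mod 4). Each prime p ≡ 1 (mod 4) is itself a sum of two squares; find a² by testing p − a² for a perfect square:
  73: 73 − 1² = 72, 73 − 2² = 69, 73 − 3² = 64 = 8² ⇒ 73 = 3² + 8².
  113: 113 − 1² = 112, 113 − 2² = 109, 113 − 3² = 104, 113 − 4² = 97, 113 − 5² = 88, 113 − 6² = 77, 113 − 7² = 64 = 8² ⇒ 113 = 7² + 8².
  Combine using the Brahmagupta–Fibonacci identity (a² + b²)(c² + d²) = (ac − bd)² + (ad + bc)² = (ac + bd)² + (ad − bc)²:
  73 · 113 = 8249: from (3² + 8²)(7² + 8²), take (3·7 − 8·8, 3·8 + 8·7) = (21 − 64, 24 + 56) = (-43, 80); dropping signs (only squares matter) gives (43, 80); check 43² + 80² = 1849 + 6400 = 8249 ✓.
Step 4: Order so x ≤ y and verify: 43² + 80² = 1849 + 6400 = 8249 = n. ✓

n = 8249 = 43² + 80² (one valid representation with x ≤ y).


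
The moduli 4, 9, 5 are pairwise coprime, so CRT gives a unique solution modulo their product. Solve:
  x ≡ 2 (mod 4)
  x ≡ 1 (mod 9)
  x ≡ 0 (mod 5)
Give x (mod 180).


Moduli 4, 9, 5 are pairwise coprime; by CRT there is a unique solution modulo M = 4 · 9 · 5 = 180.
Solve pairwise, accumulating the modulus:
  Start with x ≡ 2 (mod 4).
  Combine with x ≡ 1 (mod 9): since gcd(4, 9) = 1, we get a unique residue mod 36.
    Write x = 2 + 4·t and substitute into x ≡ 1 (mod 9): 4·t ≡ 1 − 2 = -1 (mod 9).
    Reduce coefficients mod 9: 4·t ≡ 8 (mod 9).
    The inverse of 4 mod 9 is 7 (since 4·7 = 28 = 3·9 + 1), so t ≡ 7·8 = 56 ≡ 2 (mod 9).
    Then x = 2 + 4·2 = 10, valid modulo lcm(4, 9) = 36: x ≡ 10 (mod 36).
  Combine with x ≡ 0 (mod 5): since gcd(36, 5) = 1, we get a unique residue mod 180.
    Write x = 10 + 36·t and substitute into x ≡ 0 (mod 5): 36·t ≡ 0 − 10 = -10 (mod 5).
    Reduce coefficients mod 5: 1·t ≡ 0 (mod 5).
    So t ≡ 0 (mod 5).
    Then x = 10 + 36·0 = 10, valid modulo lcm(36, 5) = 180: x ≡ 10 (mod 180).
Verify: 10 mod 4 = 2 ✓, 10 mod 9 = 1 ✓, 10 mod 5 = 0 ✓.

x ≡ 10 (mod 180).


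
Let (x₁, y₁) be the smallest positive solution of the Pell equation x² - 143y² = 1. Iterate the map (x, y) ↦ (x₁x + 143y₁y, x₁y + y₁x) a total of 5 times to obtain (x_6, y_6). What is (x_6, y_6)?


Step 1: Find the fundamental solution (x₁, y₁) of x² - 143y² = 1.
  Expand √143 as a continued fraction. a₀ = ⌊√143⌋ = 11; iterate m_{k+1} = d_k·a_k − m_k, d_{k+1} = (143 − m_{k+1}²)/d_k, a_{k+1} = ⌊(a₀ + m_{k+1})/d_{k+1}⌋ (starting m₀ = 0, d₀ = 1), with convergents p_k = a_k·p_{k-1} + p_{k-2}, q_k = a_k·q_{k-1} + q_{k-2} (p₋₁ = 1, q₋₁ = 0):
  k = 0: a₀ = 11; p₀/q₀ = 11/1; p₀² − 143·q₀² = 121 − 143 = -22.
  k = 1: m = 11, d = 22, a = ⌊(11 + 11)/22⌋ = 1; p/q = (1·11 + 1)/(1·1 + 0) = 12/1; p² − 143·q² = 144 − 143 = 1.
  The first convergent with p² − 143·q² = 1 gives the fundamental solution (x₁, y₁) = (12, 1).
Step 2: Apply the recurrence (x_{n+1}, y_{n+1}) = (x₁x_n + 143y₁y_n, x₁y_n + y₁x_n) repeatedly.
  From (x_1, y_1) = (12, 1): x_2 = 12·12 + 143·1·1 = 287; y_2 = 12·1 + 1·12 = 24.
  From (x_2, y_2) = (287, 24): x_3 = 12·287 + 143·1·24 = 6876; y_3 = 12·24 + 1·287 = 575.
  From (x_3, y_3) = (6876, 575): x_4 = 12·6876 + 143·1·575 = 164737; y_4 = 12·575 + 1·6876 = 13776.
  From (x_4, y_4) = (164737, 13776): x_5 = 12·164737 + 143·1·13776 = 3946812; y_5 = 12·13776 + 1·164737 = 330049.
  From (x_5, y_5) = (3946812, 330049): x_6 = 12·3946812 + 143·1·330049 = 94558751; y_6 = 12·330049 + 1·3946812 = 7907400.
Step 3: Verify x_6² - 143·y_6² = 8941357390680001 - 8941357390680000 = 1 (should be 1). ✓

(x_1, y_1) = (12, 1); (x_6, y_6) = (94558751, 7907400).


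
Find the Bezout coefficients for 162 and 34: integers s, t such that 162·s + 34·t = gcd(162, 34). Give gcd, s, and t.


Euclidean algorithm on (162, 34) — divide until remainder is 0:
  162 = 4 · 34 + 26
  34 = 1 · 26 + 8
  26 = 3 · 8 + 2
  8 = 4 · 2 + 0
gcd(162, 34) = 2.
Track Bezout coefficients alongside the remainders: start with r₀ = 162 = a·1 + b·0 (s = 1, t = 0) and r₁ = 34 = a·0 + b·1 (s = 0, t = 1); each new remainder r_{k+1} = r_{k-1} − q_k·r_k inherits s_{k+1} = s_{k-1} − q_k·s_k, t_{k+1} = t_{k-1} − q_k·t_k, so r_k = a·s_k + b·t_k at every step:
  q = 4: r = 26, s = 1 − 4·0 = 1, t = 0 − 4·1 = -4  (check: 162·1 + 34·(-4) = 26)
  q = 1: r = 8, s = 0 − 1·1 = -1, t = 1 − 1·(-4) = 5  (check: 162·(-1) + 34·5 = 8)
  q = 3: r = 2, s = 1 − 3·(-1) = 4, t = -4 − 3·5 = -19  (check: 162·4 + 34·(-19) = 2)
The row with r = 2 (the gcd) gives the Bezout coefficients s = 4, t = -19.
Result: 162 · (4) + 34 · (-19) = 2.

gcd(162, 34) = 2; s = 4, t = -19 (check: 162·4 + 34·(-19) = 2).


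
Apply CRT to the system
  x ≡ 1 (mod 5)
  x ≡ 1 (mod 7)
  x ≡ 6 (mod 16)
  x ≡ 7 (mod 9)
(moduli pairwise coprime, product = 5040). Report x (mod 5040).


Product of moduli M = 5 · 7 · 16 · 9 = 5040.
Merge one congruence at a time:
  Start: x ≡ 1 (mod 5).
  Combine with x ≡ 1 (mod 7); new modulus lcm = 35.
    Write x = 1 + 5·t and substitute into x ≡ 1 (mod 7): 5·t ≡ 1 − 1 = 0 (mod 7).
    The inverse of 5 mod 7 is 3 (since 5·3 = 15 = 2·7 + 1), so t ≡ 3·0 = 0 ≡ 0 (mod 7).
    Then x = 1 + 5·0 = 1, valid modulo lcm(5, 7) = 35: x ≡ 1 (mod 35).
  Combine with x ≡ 6 (mod 16); new modulus lcm = 560.
    Write x = 1 + 35·t and substitute into x ≡ 6 (mod 16): 35·t ≡ 6 − 1 = 5 (mod 16).
    Reduce coefficients mod 16: 3·t ≡ 5 (mod 16).
    The inverse of 3 mod 16 is 11 (since 3·11 = 33 = 2·16 + 1), so t ≡ 11·5 = 55 ≡ 7 (mod 16).
    Then x = 1 + 35·7 = 246, valid modulo lcm(35, 16) = 560: x ≡ 246 (mod 560).
  Combine with x ≡ 7 (mod 9); new modulus lcm = 5040.
    Write x = 246 + 560·t and substitute into x ≡ 7 (mod 9): 560·t ≡ 7 − 246 = -239 (mod 9).
    Reduce coefficients mod 9: 2·t ≡ 4 (mod 9).
    The inverse of 2 mod 9 is 5 (since 2·5 = 10 = 1·9 + 1), so t ≡ 5·4 = 20 ≡ 2 (mod 9).
    Then x = 246 + 560·2 = 1366, valid modulo lcm(560, 9) = 5040: x ≡ 1366 (mod 5040).
Verify against each original: 1366 mod 5 = 1, 1366 mod 7 = 1, 1366 mod 16 = 6, 1366 mod 9 = 7.

x ≡ 1366 (mod 5040).


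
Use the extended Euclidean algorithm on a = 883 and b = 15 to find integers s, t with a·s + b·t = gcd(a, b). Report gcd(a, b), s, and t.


Euclidean algorithm on (883, 15) — divide until remainder is 0:
  883 = 58 · 15 + 13
  15 = 1 · 13 + 2
  13 = 6 · 2 + 1
  2 = 2 · 1 + 0
gcd(883, 15) = 1.
Track Bezout coefficients alongside the remainders: start with r₀ = 883 = a·1 + b·0 (s = 1, t = 0) and r₁ = 15 = a·0 + b·1 (s = 0, t = 1); each new remainder r_{k+1} = r_{k-1} − q_k·r_k inherits s_{k+1} = s_{k-1} − q_k·s_k, t_{k+1} = t_{k-1} − q_k·t_k, so r_k = a·s_k + b·t_k at every step:
  q = 58: r = 13, s = 1 − 58·0 = 1, t = 0 − 58·1 = -58  (check: 883·1 + 15·(-58) = 13)
  q = 1: r = 2, s = 0 − 1·1 = -1, t = 1 − 1·(-58) = 59  (check: 883·(-1) + 15·59 = 2)
  q = 6: r = 1, s = 1 − 6·(-1) = 7, t = -58 − 6·59 = -412  (check: 883·7 + 15·(-412) = 1)
The row with r = 1 (the gcd) gives the Bezout coefficients s = 7, t = -412.
Result: 883 · (7) + 15 · (-412) = 1.

gcd(883, 15) = 1; s = 7, t = -412 (check: 883·7 + 15·(-412) = 1).


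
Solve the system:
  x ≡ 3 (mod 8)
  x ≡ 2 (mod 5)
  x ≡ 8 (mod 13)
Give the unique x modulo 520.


Moduli 8, 5, 13 are pairwise coprime; by CRT there is a unique solution modulo M = 8 · 5 · 13 = 520.
Solve pairwise, accumulating the modulus:
  Start with x ≡ 3 (mod 8).
  Combine with x ≡ 2 (mod 5): since gcd(8, 5) = 1, we get a unique residue mod 40.
    Write x = 3 + 8·t and substitute into x ≡ 2 (mod 5): 8·t ≡ 2 − 3 = -1 (mod 5).
    Reduce coefficients mod 5: 3·t ≡ 4 (mod 5).
    The inverse of 3 mod 5 is 2 (since 3·2 = 6 = 1·5 + 1), so t ≡ 2·4 = 8 ≡ 3 (mod 5).
    Then x = 3 + 8·3 = 27, valid modulo lcm(8, 5) = 40: x ≡ 27 (mod 40).
  Combine with x ≡ 8 (mod 13): since gcd(40, 13) = 1, we get a unique residue mod 520.
    Write x = 27 + 40·t and substitute into x ≡ 8 (mod 13): 40·t ≡ 8 − 27 = -19 (mod 13).
    Reduce coefficients mod 13: 1·t ≡ 7 (mod 13).
    So t ≡ 7 (mod 13).
    Then x = 27 + 40·7 = 307, valid modulo lcm(40, 13) = 520: x ≡ 307 (mod 520).
Verify: 307 mod 8 = 3 ✓, 307 mod 5 = 2 ✓, 307 mod 13 = 8 ✓.

x ≡ 307 (mod 520).


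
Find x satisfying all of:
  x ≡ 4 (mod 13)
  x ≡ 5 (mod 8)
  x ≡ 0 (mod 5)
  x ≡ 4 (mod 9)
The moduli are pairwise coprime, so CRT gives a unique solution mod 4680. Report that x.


Product of moduli M = 13 · 8 · 5 · 9 = 4680.
Merge one congruence at a time:
  Start: x ≡ 4 (mod 13).
  Combine with x ≡ 5 (mod 8); new modulus lcm = 104.
    Write x = 4 + 13·t and substitute into x ≡ 5 (mod 8): 13·t ≡ 5 − 4 = 1 (mod 8).
    Reduce coefficients mod 8: 5·t ≡ 1 (mod 8).
    The inverse of 5 mod 8 is 5 (since 5·5 = 25 = 3·8 + 1), so t ≡ 5·1 = 5 ≡ 5 (mod 8).
    Then x = 4 + 13·5 = 69, valid modulo lcm(13, 8) = 104: x ≡ 69 (mod 104).
  Combine with x ≡ 0 (mod 5); new modulus lcm = 520.
    Write x = 69 + 104·t and substitute into x ≡ 0 (mod 5): 104·t ≡ 0 − 69 = -69 (mod 5).
    Reduce coefficients mod 5: 4·t ≡ 1 (mod 5).
    The inverse of 4 mod 5 is 4 (since 4·4 = 16 = 3·5 + 1), so t ≡ 4·1 = 4 ≡ 4 (mod 5).
    Then x = 69 + 104·4 = 485, valid modulo lcm(104, 5) = 520: x ≡ 485 (mod 520).
  Combine with x ≡ 4 (mod 9); new modulus lcm = 4680.
    Write x = 485 + 520·t and substitute into x ≡ 4 (mod 9): 520·t ≡ 4 − 485 = -481 (mod 9).
    Reduce coefficients mod 9: 7·t ≡ 5 (mod 9).
    The inverse of 7 mod 9 is 4 (since 7·4 = 28 = 3·9 + 1), so t ≡ 4·5 = 20 ≡ 2 (mod 9).
    Then x = 485 + 520·2 = 1525, valid modulo lcm(520, 9) = 4680: x ≡ 1525 (mod 4680).
Verify against each original: 1525 mod 13 = 4, 1525 mod 8 = 5, 1525 mod 5 = 0, 1525 mod 9 = 4.

x ≡ 1525 (mod 4680).


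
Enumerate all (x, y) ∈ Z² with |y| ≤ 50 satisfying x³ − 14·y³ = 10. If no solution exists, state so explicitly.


The equation is x³ - 14y³ = 10. For fixed y, x³ = 14·y³ + 10, so a solution requires the RHS to be a perfect cube.
Strategy: iterate y from -50 to 50, compute RHS = 14·y³ + 10, and check whether it is a (positive or negative) perfect cube.
Check small values of y:
  y = 0: RHS = 10 is not a perfect cube.
  y = 1: RHS = 24 is not a perfect cube.
  y = -1: RHS = -4 is not a perfect cube.
  y = 2: RHS = 122 is not a perfect cube.
  y = -2: RHS = -102 is not a perfect cube.
  y = 3: RHS = 388 is not a perfect cube.
  y = -3: RHS = -368 is not a perfect cube.
Continuing the search up to |y| = 50 finds no solutions either.
No (x, y) in the scanned range satisfies the equation.

No integer solutions with |y| ≤ 50.


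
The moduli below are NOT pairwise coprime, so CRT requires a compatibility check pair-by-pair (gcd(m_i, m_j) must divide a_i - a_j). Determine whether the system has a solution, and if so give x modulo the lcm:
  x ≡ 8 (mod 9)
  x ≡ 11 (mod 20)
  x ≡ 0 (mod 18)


Moduli 9, 20, 18 are not pairwise coprime, so CRT works modulo lcm(m_i) when all pairwise compatibility conditions hold.
Pairwise compatibility: gcd(m_i, m_j) must divide a_i - a_j for every pair.
Merge one congruence at a time:
  Start: x ≡ 8 (mod 9).
  Combine with x ≡ 11 (mod 20): gcd(9, 20) = 1; 11 - 8 = 3, which IS divisible by 1, so compatible.
    Write x = 8 + 9·t and substitute into x ≡ 11 (mod 20): 9·t ≡ 11 − 8 = 3 (mod 20).
    The inverse of 9 mod 20 is 9 (since 9·9 = 81 = 4·20 + 1), so t ≡ 9·3 = 27 ≡ 7 (mod 20).
    Then x = 8 + 9·7 = 71, valid modulo lcm(9, 20) = 180: x ≡ 71 (mod 180).
  Combine with x ≡ 0 (mod 18): gcd(180, 18) = 18, and 0 - 71 = -71 is NOT divisible by 18.
    ⇒ system is inconsistent (no integer solution).

No solution (the system is inconsistent).


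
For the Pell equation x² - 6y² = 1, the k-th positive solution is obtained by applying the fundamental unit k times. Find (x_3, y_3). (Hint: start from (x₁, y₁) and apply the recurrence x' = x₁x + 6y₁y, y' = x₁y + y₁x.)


Step 1: Find the fundamental solution (x₁, y₁) of x² - 6y² = 1.
  Expand √6 as a continued fraction. a₀ = ⌊√6⌋ = 2; iterate m_{k+1} = d_k·a_k − m_k, d_{k+1} = (6 − m_{k+1}²)/d_k, a_{k+1} = ⌊(a₀ + m_{k+1})/d_{k+1}⌋ (starting m₀ = 0, d₀ = 1), with convergents p_k = a_k·p_{k-1} + p_{k-2}, q_k = a_k·q_{k-1} + q_{k-2} (p₋₁ = 1, q₋₁ = 0):
  k = 0: a₀ = 2; p₀/q₀ = 2/1; p₀² − 6·q₀² = 4 − 6 = -2.
  k = 1: m = 2, d = 2, a = ⌊(2 + 2)/2⌋ = 2; p/q = (2·2 + 1)/(2·1 + 0) = 5/2; p² − 6·q² = 25 − 24 = 1.
  The first convergent with p² − 6·q² = 1 gives the fundamental solution (x₁, y₁) = (5, 2).
Step 2: Apply the recurrence (x_{n+1}, y_{n+1}) = (x₁x_n + 6y₁y_n, x₁y_n + y₁x_n) repeatedly.
  From (x_1, y_1) = (5, 2): x_2 = 5·5 + 6·2·2 = 49; y_2 = 5·2 + 2·5 = 20.
  From (x_2, y_2) = (49, 20): x_3 = 5·49 + 6·2·20 = 485; y_3 = 5·20 + 2·49 = 198.
Step 3: Verify x_3² - 6·y_3² = 235225 - 235224 = 1 (should be 1). ✓

(x_1, y_1) = (5, 2); (x_3, y_3) = (485, 198).


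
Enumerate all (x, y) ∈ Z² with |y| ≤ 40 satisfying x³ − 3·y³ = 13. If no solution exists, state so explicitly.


The equation is x³ - 3y³ = 13. For fixed y, x³ = 3·y³ + 13, so a solution requires the RHS to be a perfect cube.
Strategy: iterate y from -40 to 40, compute RHS = 3·y³ + 13, and check whether it is a (positive or negative) perfect cube.
Check small values of y:
  y = 0: RHS = 13 is not a perfect cube.
  y = 1: RHS = 16 is not a perfect cube.
  y = -1: RHS = 10 is not a perfect cube.
  y = 2: RHS = 37 is not a perfect cube.
  y = -2: RHS = -11 is not a perfect cube.
  y = 3: RHS = 94 is not a perfect cube.
  y = -3: RHS = -68 is not a perfect cube.
Continuing the search up to |y| = 40 finds no solutions either.
No (x, y) in the scanned range satisfies the equation.

No integer solutions with |y| ≤ 40.


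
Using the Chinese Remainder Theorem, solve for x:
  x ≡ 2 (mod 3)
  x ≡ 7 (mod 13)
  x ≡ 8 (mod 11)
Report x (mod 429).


Moduli 3, 13, 11 are pairwise coprime; by CRT there is a unique solution modulo M = 3 · 13 · 11 = 429.
Solve pairwise, accumulating the modulus:
  Start with x ≡ 2 (mod 3).
  Combine with x ≡ 7 (mod 13): since gcd(3, 13) = 1, we get a unique residue mod 39.
    Write x = 2 + 3·t and substitute into x ≡ 7 (mod 13): 3·t ≡ 7 − 2 = 5 (mod 13).
    The inverse of 3 mod 13 is 9 (since 3·9 = 27 = 2·13 + 1), so t ≡ 9·5 = 45 ≡ 6 (mod 13).
    Then x = 2 + 3·6 = 20, valid modulo lcm(3, 13) = 39: x ≡ 20 (mod 39).
  Combine with x ≡ 8 (mod 11): since gcd(39, 11) = 1, we get a unique residue mod 429.
    Write x = 20 + 39·t and substitute into x ≡ 8 (mod 11): 39·t ≡ 8 − 20 = -12 (mod 11).
    Reduce coefficients mod 11: 6·t ≡ 10 (mod 11).
    The inverse of 6 mod 11 is 2 (since 6·2 = 12 = 1·11 + 1), so t ≡ 2·10 = 20 ≡ 9 (mod 11).
    Then x = 20 + 39·9 = 371, valid modulo lcm(39, 11) = 429: x ≡ 371 (mod 429).
Verify: 371 mod 3 = 2 ✓, 371 mod 13 = 7 ✓, 371 mod 11 = 8 ✓.

x ≡ 371 (mod 429).


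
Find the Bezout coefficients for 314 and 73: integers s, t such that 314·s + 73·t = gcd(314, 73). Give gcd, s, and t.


Euclidean algorithm on (314, 73) — divide until remainder is 0:
  314 = 4 · 73 + 22
  73 = 3 · 22 + 7
  22 = 3 · 7 + 1
  7 = 7 · 1 + 0
gcd(314, 73) = 1.
Track Bezout coefficients alongside the remainders: start with r₀ = 314 = a·1 + b·0 (s = 1, t = 0) and r₁ = 73 = a·0 + b·1 (s = 0, t = 1); each new remainder r_{k+1} = r_{k-1} − q_k·r_k inherits s_{k+1} = s_{k-1} − q_k·s_k, t_{k+1} = t_{k-1} − q_k·t_k, so r_k = a·s_k + b·t_k at every step:
  q = 4: r = 22, s = 1 − 4·0 = 1, t = 0 − 4·1 = -4  (check: 314·1 + 73·(-4) = 22)
  q = 3: r = 7, s = 0 − 3·1 = -3, t = 1 − 3·(-4) = 13  (check: 314·(-3) + 73·13 = 7)
  q = 3: r = 1, s = 1 − 3·(-3) = 10, t = -4 − 3·13 = -43  (check: 314·10 + 73·(-43) = 1)
The row with r = 1 (the gcd) gives the Bezout coefficients s = 10, t = -43.
Result: 314 · (10) + 73 · (-43) = 1.

gcd(314, 73) = 1; s = 10, t = -43 (check: 314·10 + 73·(-43) = 1).


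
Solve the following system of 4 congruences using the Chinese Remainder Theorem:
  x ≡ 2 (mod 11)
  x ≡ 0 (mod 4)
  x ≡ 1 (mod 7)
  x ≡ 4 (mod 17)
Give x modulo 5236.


Product of moduli M = 11 · 4 · 7 · 17 = 5236.
Merge one congruence at a time:
  Start: x ≡ 2 (mod 11).
  Combine with x ≡ 0 (mod 4); new modulus lcm = 44.
    Write x = 2 + 11·t and substitute into x ≡ 0 (mod 4): 11·t ≡ 0 − 2 = -2 (mod 4).
    Reduce coefficients mod 4: 3·t ≡ 2 (mod 4).
    The inverse of 3 mod 4 is 3 (since 3·3 = 9 = 2·4 + 1), so t ≡ 3·2 = 6 ≡ 2 (mod 4).
    Then x = 2 + 11·2 = 24, valid modulo lcm(11, 4) = 44: x ≡ 24 (mod 44).
  Combine with x ≡ 1 (mod 7); new modulus lcm = 308.
    Write x = 24 + 44·t and substitute into x ≡ 1 (mod 7): 44·t ≡ 1 − 24 = -23 (mod 7).
    Reduce coefficients mod 7: 2·t ≡ 5 (mod 7).
    The inverse of 2 mod 7 is 4 (since 2·4 = 8 = 1·7 + 1), so t ≡ 4·5 = 20 ≡ 6 (mod 7).
    Then x = 24 + 44·6 = 288, valid modulo lcm(44, 7) = 308: x ≡ 288 (mod 308).
  Combine with x ≡ 4 (mod 17); new modulus lcm = 5236.
    Write x = 288 + 308·t and substitute into x ≡ 4 (mod 17): 308·t ≡ 4 − 288 = -284 (mod 17).
    Reduce coefficients mod 17: 2·t ≡ 5 (mod 17).
    The inverse of 2 mod 17 is 9 (since 2·9 = 18 = 1·17 + 1), so t ≡ 9·5 = 45 ≡ 11 (mod 17).
    Then x = 288 + 308·11 = 3676, valid modulo lcm(308, 17) = 5236: x ≡ 3676 (mod 5236).
Verify against each original: 3676 mod 11 = 2, 3676 mod 4 = 0, 3676 mod 7 = 1, 3676 mod 17 = 4.

x ≡ 3676 (mod 5236).


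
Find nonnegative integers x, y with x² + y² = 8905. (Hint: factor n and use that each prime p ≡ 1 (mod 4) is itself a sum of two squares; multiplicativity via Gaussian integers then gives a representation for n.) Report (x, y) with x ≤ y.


Step 1: Factor n = 8905 = 5 · 13 · 137.
Step 2: Check the mod-4 condition on each prime factor: 5 ≡ 1 (mod 4), exponent 1; 13 ≡ 1 (mod 4), exponent 1; 137 ≡ 1 (mod 4), exponent 1.
All primes ≡ 3 (mod 4) appear to even exponent (or don't appear), so by the two-squares theorem n IS expressible as a sum of two squares.
Step 3: Build a representation. Here n = 5 · 13 · 137 is a product of primes ≡ 1 (mod 4). Each prime p ≡ 1 (mod 4) is itself a sum of two squares; find a² by testing p − a² for a perfect square:
  5: 5 − 1² = 4 = 2² ⇒ 5 = 1² + 2².
  13: 13 − 1² = 12, 13 − 2² = 9 = 3² ⇒ 13 = 2² + 3².
  137: 137 − 1² = 136, 137 − 2² = 133, 137 − 3² = 128, 137 − 4² = 121 = 11² ⇒ 137 = 4² + 11².
  Combine using the Brahmagupta–Fibonacci identity (a² + b²)(c² + d²) = (ac − bd)² + (ad + bc)² = (ac + bd)² + (ad − bc)²:
  5 · 13 = 65: from (1² + 2²)(2² + 3²), take (1·2 − 2·3, 1·3 + 2·2) = (2 − 6, 3 + 4) = (-4, 7); dropping signs (only squares matter) gives (4, 7); check 4² + 7² = 16 + 49 = 65 ✓.
  65 · 137 = 8905: from (4² + 7²)(4² + 11²), take (4·4 − 7·11, 4·11 + 7·4) = (16 − 77, 44 + 28) = (-61, 72); dropping signs (only squares matter) gives (61, 72); check 61² + 72² = 3721 + 5184 = 8905 ✓.
Step 4: Order so x ≤ y and verify: 61² + 72² = 3721 + 5184 = 8905 = n. ✓

n = 8905 = 61² + 72² (one valid representation with x ≤ y).


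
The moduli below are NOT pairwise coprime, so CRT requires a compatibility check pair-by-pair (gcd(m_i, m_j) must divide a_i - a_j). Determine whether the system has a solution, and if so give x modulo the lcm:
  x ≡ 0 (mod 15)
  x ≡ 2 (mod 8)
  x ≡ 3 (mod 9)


Moduli 15, 8, 9 are not pairwise coprime, so CRT works modulo lcm(m_i) when all pairwise compatibility conditions hold.
Pairwise compatibility: gcd(m_i, m_j) must divide a_i - a_j for every pair.
Merge one congruence at a time:
  Start: x ≡ 0 (mod 15).
  Combine with x ≡ 2 (mod 8): gcd(15, 8) = 1; 2 - 0 = 2, which IS divisible by 1, so compatible.
    Write x = 0 + 15·t and substitute into x ≡ 2 (mod 8): 15·t ≡ 2 − 0 = 2 (mod 8).
    Reduce coefficients mod 8: 7·t ≡ 2 (mod 8).
    The inverse of 7 mod 8 is 7 (since 7·7 = 49 = 6·8 + 1), so t ≡ 7·2 = 14 ≡ 6 (mod 8).
    Then x = 0 + 15·6 = 90, valid modulo lcm(15, 8) = 120: x ≡ 90 (mod 120).
  Combine with x ≡ 3 (mod 9): gcd(120, 9) = 3; 3 - 90 = -87, which IS divisible by 3, so compatible.
    Write x = 90 + 120·t and substitute into x ≡ 3 (mod 9): 120·t ≡ 3 − 90 = -87 (mod 9).
    Divide the congruence (and modulus) by g = 3: 40·t ≡ -29 (mod 3).
    Reduce coefficients mod 3: 1·t ≡ 1 (mod 3).
    So t ≡ 1 (mod 3).
    Then x = 90 + 120·1 = 210, valid modulo lcm(120, 9) = 360: x ≡ 210 (mod 360).
Verify: 210 mod 15 = 0, 210 mod 8 = 2, 210 mod 9 = 3.

x ≡ 210 (mod 360).


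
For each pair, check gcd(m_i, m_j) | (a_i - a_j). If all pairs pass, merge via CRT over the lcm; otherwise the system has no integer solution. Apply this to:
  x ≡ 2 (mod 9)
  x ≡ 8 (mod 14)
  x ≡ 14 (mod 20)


Moduli 9, 14, 20 are not pairwise coprime, so CRT works modulo lcm(m_i) when all pairwise compatibility conditions hold.
Pairwise compatibility: gcd(m_i, m_j) must divide a_i - a_j for every pair.
Merge one congruence at a time:
  Start: x ≡ 2 (mod 9).
  Combine with x ≡ 8 (mod 14): gcd(9, 14) = 1; 8 - 2 = 6, which IS divisible by 1, so compatible.
    Write x = 2 + 9·t and substitute into x ≡ 8 (mod 14): 9·t ≡ 8 − 2 = 6 (mod 14).
    The inverse of 9 mod 14 is 11 (since 9·11 = 99 = 7·14 + 1), so t ≡ 11·6 = 66 ≡ 10 (mod 14).
    Then x = 2 + 9·10 = 92, valid modulo lcm(9, 14) = 126: x ≡ 92 (mod 126).
  Combine with x ≡ 14 (mod 20): gcd(126, 20) = 2; 14 - 92 = -78, which IS divisible by 2, so compatible.
    Write x = 92 + 126·t and substitute into x ≡ 14 (mod 20): 126·t ≡ 14 − 92 = -78 (mod 20).
    Divide the congruence (and modulus) by g = 2: 63·t ≡ -39 (mod 10).
    Reduce coefficients mod 10: 3·t ≡ 1 (mod 10).
    The inverse of 3 mod 10 is 7 (since 3·7 = 21 = 2·10 + 1), so t ≡ 7·1 = 7 ≡ 7 (mod 10).
    Then x = 92 + 126·7 = 974, valid modulo lcm(126, 20) = 1260: x ≡ 974 (mod 1260).
Verify: 974 mod 9 = 2, 974 mod 14 = 8, 974 mod 20 = 14.

x ≡ 974 (mod 1260).


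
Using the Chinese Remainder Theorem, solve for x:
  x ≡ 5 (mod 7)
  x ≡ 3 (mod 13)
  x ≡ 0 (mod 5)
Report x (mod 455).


Moduli 7, 13, 5 are pairwise coprime; by CRT there is a unique solution modulo M = 7 · 13 · 5 = 455.
Solve pairwise, accumulating the modulus:
  Start with x ≡ 5 (mod 7).
  Combine with x ≡ 3 (mod 13): since gcd(7, 13) = 1, we get a unique residue mod 91.
    Write x = 5 + 7·t and substitute into x ≡ 3 (mod 13): 7·t ≡ 3 − 5 = -2 (mod 13).
    Reduce coefficients mod 13: 7·t ≡ 11 (mod 13).
    The inverse of 7 mod 13 is 2 (since 7·2 = 14 = 1·13 + 1), so t ≡ 2·11 = 22 ≡ 9 (mod 13).
    Then x = 5 + 7·9 = 68, valid modulo lcm(7, 13) = 91: x ≡ 68 (mod 91).
  Combine with x ≡ 0 (mod 5): since gcd(91, 5) = 1, we get a unique residue mod 455.
    Write x = 68 + 91·t and substitute into x ≡ 0 (mod 5): 91·t ≡ 0 − 68 = -68 (mod 5).
    Reduce coefficients mod 5: 1·t ≡ 2 (mod 5).
    So t ≡ 2 (mod 5).
    Then x = 68 + 91·2 = 250, valid modulo lcm(91, 5) = 455: x ≡ 250 (mod 455).
Verify: 250 mod 7 = 5 ✓, 250 mod 13 = 3 ✓, 250 mod 5 = 0 ✓.

x ≡ 250 (mod 455).


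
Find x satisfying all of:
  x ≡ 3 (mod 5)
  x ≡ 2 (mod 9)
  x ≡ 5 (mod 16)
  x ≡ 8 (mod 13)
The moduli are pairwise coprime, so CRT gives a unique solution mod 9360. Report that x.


Product of moduli M = 5 · 9 · 16 · 13 = 9360.
Merge one congruence at a time:
  Start: x ≡ 3 (mod 5).
  Combine with x ≡ 2 (mod 9); new modulus lcm = 45.
    Write x = 3 + 5·t and substitute into x ≡ 2 (mod 9): 5·t ≡ 2 − 3 = -1 (mod 9).
    Reduce coefficients mod 9: 5·t ≡ 8 (mod 9).
    The inverse of 5 mod 9 is 2 (since 5·2 = 10 = 1·9 + 1), so t ≡ 2·8 = 16 ≡ 7 (mod 9).
    Then x = 3 + 5·7 = 38, valid modulo lcm(5, 9) = 45: x ≡ 38 (mod 45).
  Combine with x ≡ 5 (mod 16); new modulus lcm = 720.
    Write x = 38 + 45·t and substitute into x ≡ 5 (mod 16): 45·t ≡ 5 − 38 = -33 (mod 16).
    Reduce coefficients mod 16: 13·t ≡ 15 (mod 16).
    The inverse of 13 mod 16 is 5 (since 13·5 = 65 = 4·16 + 1), so t ≡ 5·15 = 75 ≡ 11 (mod 16).
    Then x = 38 + 45·11 = 533, valid modulo lcm(45, 16) = 720: x ≡ 533 (mod 720).
  Combine with x ≡ 8 (mod 13); new modulus lcm = 9360.
    Write x = 533 + 720·t and substitute into x ≡ 8 (mod 13): 720·t ≡ 8 − 533 = -525 (mod 13).
    Reduce coefficients mod 13: 5·t ≡ 8 (mod 13).
    The inverse of 5 mod 13 is 8 (since 5·8 = 40 = 3·13 + 1), so t ≡ 8·8 = 64 ≡ 12 (mod 13).
    Then x = 533 + 720·12 = 9173, valid modulo lcm(720, 13) = 9360: x ≡ 9173 (mod 9360).
Verify against each original: 9173 mod 5 = 3, 9173 mod 9 = 2, 9173 mod 16 = 5, 9173 mod 13 = 8.

x ≡ 9173 (mod 9360).


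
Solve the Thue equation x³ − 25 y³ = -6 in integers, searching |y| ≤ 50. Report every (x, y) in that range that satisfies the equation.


The equation is x³ - 25y³ = -6. For fixed y, x³ = 25·y³ − 6, so a solution requires the RHS to be a perfect cube.
Strategy: iterate y from -50 to 50, compute RHS = 25·y³ − 6, and check whether it is a (positive or negative) perfect cube.
Check small values of y:
  y = 0: RHS = -6 is not a perfect cube.
  y = 1: RHS = 19 is not a perfect cube.
  y = -1: RHS = -31 is not a perfect cube.
  y = 2: RHS = 194 is not a perfect cube.
  y = -2: RHS = -206 is not a perfect cube.
  y = 3: RHS = 669 is not a perfect cube.
  y = -3: RHS = -681 is not a perfect cube.
Continuing the search up to |y| = 50 finds no solutions either.
No (x, y) in the scanned range satisfies the equation.

No integer solutions with |y| ≤ 50.


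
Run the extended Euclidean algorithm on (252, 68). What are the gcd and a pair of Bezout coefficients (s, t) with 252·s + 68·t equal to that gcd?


Euclidean algorithm on (252, 68) — divide until remainder is 0:
  252 = 3 · 68 + 48
  68 = 1 · 48 + 20
  48 = 2 · 20 + 8
  20 = 2 · 8 + 4
  8 = 2 · 4 + 0
gcd(252, 68) = 4.
Track Bezout coefficients alongside the remainders: start with r₀ = 252 = a·1 + b·0 (s = 1, t = 0) and r₁ = 68 = a·0 + b·1 (s = 0, t = 1); each new remainder r_{k+1} = r_{k-1} − q_k·r_k inherits s_{k+1} = s_{k-1} − q_k·s_k, t_{k+1} = t_{k-1} − q_k·t_k, so r_k = a·s_k + b·t_k at every step:
  q = 3: r = 48, s = 1 − 3·0 = 1, t = 0 − 3·1 = -3  (check: 252·1 + 68·(-3) = 48)
  q = 1: r = 20, s = 0 − 1·1 = -1, t = 1 − 1·(-3) = 4  (check: 252·(-1) + 68·4 = 20)
  q = 2: r = 8, s = 1 − 2·(-1) = 3, t = -3 − 2·4 = -11  (check: 252·3 + 68·(-11) = 8)
  q = 2: r = 4, s = -1 − 2·3 = -7, t = 4 − 2·(-11) = 26  (check: 252·(-7) + 68·26 = 4)
The row with r = 4 (the gcd) gives the Bezout coefficients s = -7, t = 26.
Result: 252 · (-7) + 68 · (26) = 4.

gcd(252, 68) = 4; s = -7, t = 26 (check: 252·(-7) + 68·26 = 4).


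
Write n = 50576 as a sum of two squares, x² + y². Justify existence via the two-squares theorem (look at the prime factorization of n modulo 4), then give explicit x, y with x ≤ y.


Step 1: Factor n = 50576 = 2^4 · 29 · 109.
Step 2: Check the mod-4 condition on each prime factor: 2 = 2 (special); 29 ≡ 1 (mod 4), exponent 1; 109 ≡ 1 (mod 4), exponent 1.
All primes ≡ 3 (mod 4) appear to even exponent (or don't appear), so by the two-squares theorem n IS expressible as a sum of two squares.
Step 3: Build a representation. Group n = k² · m with k = 4 and m = 29 · 109 = 3161 (a product of primes ≡ 1 (mod 4)); a representation of m scales to one of n via (k·x)² + (k·y)² = k²(x² + y²). Each prime p ≡ 1 (mod 4) is itself a sum of two squares; find a² by testing p − a² for a perfect square:
  29: 29 − 1² = 28, 29 − 2² = 25 = 5² ⇒ 29 = 2² + 5².
  109: 109 − 1² = 108, 109 − 2² = 105, 109 − 3² = 100 = 10² ⇒ 109 = 3² + 10².
  Combine using the Brahmagupta–Fibonacci identity (a² + b²)(c² + d²) = (ac − bd)² + (ad + bc)² = (ac + bd)² + (ad − bc)²:
  29 · 109 = 3161: from (2² + 5²)(3² + 10²), take (2·3 − 5·10, 2·10 + 5·3) = (6 − 50, 20 + 15) = (-44, 35); dropping signs (only squares matter) gives (44, 35); check 44² + 35² = 1936 + 1225 = 3161 ✓.
  Scale by k = 4: (4·44, 4·35) = (176, 140).
Step 4: Order so x ≤ y and verify: 140² + 176² = 19600 + 30976 = 50576 = n. ✓

n = 50576 = 140² + 176² (one valid representation with x ≤ y).


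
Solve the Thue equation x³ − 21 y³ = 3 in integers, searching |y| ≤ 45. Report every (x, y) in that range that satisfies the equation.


The equation is x³ - 21y³ = 3. For fixed y, x³ = 21·y³ + 3, so a solution requires the RHS to be a perfect cube.
Strategy: iterate y from -45 to 45, compute RHS = 21·y³ + 3, and check whether it is a (positive or negative) perfect cube.
Check small values of y:
  y = 0: RHS = 3 is not a perfect cube.
  y = 1: RHS = 24 is not a perfect cube.
  y = -1: RHS = -18 is not a perfect cube.
  y = 2: RHS = 171 is not a perfect cube.
  y = -2: RHS = -165 is not a perfect cube.
  y = 3: RHS = 570 is not a perfect cube.
  y = -3: RHS = -564 is not a perfect cube.
Continuing the search up to |y| = 45 finds no solutions either.
No (x, y) in the scanned range satisfies the equation.

No integer solutions with |y| ≤ 45.


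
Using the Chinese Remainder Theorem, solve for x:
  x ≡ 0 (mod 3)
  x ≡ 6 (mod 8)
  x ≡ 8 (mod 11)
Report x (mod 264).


Moduli 3, 8, 11 are pairwise coprime; by CRT there is a unique solution modulo M = 3 · 8 · 11 = 264.
Solve pairwise, accumulating the modulus:
  Start with x ≡ 0 (mod 3).
  Combine with x ≡ 6 (mod 8): since gcd(3, 8) = 1, we get a unique residue mod 24.
    Write x = 0 + 3·t and substitute into x ≡ 6 (mod 8): 3·t ≡ 6 − 0 = 6 (mod 8).
    The inverse of 3 mod 8 is 3 (since 3·3 = 9 = 1·8 + 1), so t ≡ 3·6 = 18 ≡ 2 (mod 8).
    Then x = 0 + 3·2 = 6, valid modulo lcm(3, 8) = 24: x ≡ 6 (mod 24).
  Combine with x ≡ 8 (mod 11): since gcd(24, 11) = 1, we get a unique residue mod 264.
    Write x = 6 + 24·t and substitute into x ≡ 8 (mod 11): 24·t ≡ 8 − 6 = 2 (mod 11).
    Reduce coefficients mod 11: 2·t ≡ 2 (mod 11).
    The inverse of 2 mod 11 is 6 (since 2·6 = 12 = 1·11 + 1), so t ≡ 6·2 = 12 ≡ 1 (mod 11).
    Then x = 6 + 24·1 = 30, valid modulo lcm(24, 11) = 264: x ≡ 30 (mod 264).
Verify: 30 mod 3 = 0 ✓, 30 mod 8 = 6 ✓, 30 mod 11 = 8 ✓.

x ≡ 30 (mod 264).


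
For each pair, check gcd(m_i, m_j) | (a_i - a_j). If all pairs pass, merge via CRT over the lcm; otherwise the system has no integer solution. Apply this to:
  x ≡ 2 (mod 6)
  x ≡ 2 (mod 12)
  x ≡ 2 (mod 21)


Moduli 6, 12, 21 are not pairwise coprime, so CRT works modulo lcm(m_i) when all pairwise compatibility conditions hold.
Pairwise compatibility: gcd(m_i, m_j) must divide a_i - a_j for every pair.
Merge one congruence at a time:
  Start: x ≡ 2 (mod 6).
  Combine with x ≡ 2 (mod 12): gcd(6, 12) = 6; 2 - 2 = 0, which IS divisible by 6, so compatible.
    Write x = 2 + 6·t and substitute into x ≡ 2 (mod 12): 6·t ≡ 2 − 2 = 0 (mod 12).
    Divide the congruence (and modulus) by g = 6: 1·t ≡ 0 (mod 2).
    So t ≡ 0 (mod 2).
    Then x = 2 + 6·0 = 2, valid modulo lcm(6, 12) = 12: x ≡ 2 (mod 12).
  Combine with x ≡ 2 (mod 21): gcd(12, 21) = 3; 2 - 2 = 0, which IS divisible by 3, so compatible.
    Write x = 2 + 12·t and substitute into x ≡ 2 (mod 21): 12·t ≡ 2 − 2 = 0 (mod 21).
    Divide the congruence (and modulus) by g = 3: 4·t ≡ 0 (mod 7).
    The inverse of 4 mod 7 is 2 (since 4·2 = 8 = 1·7 + 1), so t ≡ 2·0 = 0 ≡ 0 (mod 7).
    Then x = 2 + 12·0 = 2, valid modulo lcm(12, 21) = 84: x ≡ 2 (mod 84).
Verify: 2 mod 6 = 2, 2 mod 12 = 2, 2 mod 21 = 2.

x ≡ 2 (mod 84).


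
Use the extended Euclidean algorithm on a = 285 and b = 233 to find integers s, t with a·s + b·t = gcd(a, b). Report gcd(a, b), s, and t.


Euclidean algorithm on (285, 233) — divide until remainder is 0:
  285 = 1 · 233 + 52
  233 = 4 · 52 + 25
  52 = 2 · 25 + 2
  25 = 12 · 2 + 1
  2 = 2 · 1 + 0
gcd(285, 233) = 1.
Track Bezout coefficients alongside the remainders: start with r₀ = 285 = a·1 + b·0 (s = 1, t = 0) and r₁ = 233 = a·0 + b·1 (s = 0, t = 1); each new remainder r_{k+1} = r_{k-1} − q_k·r_k inherits s_{k+1} = s_{k-1} − q_k·s_k, t_{k+1} = t_{k-1} − q_k·t_k, so r_k = a·s_k + b·t_k at every step:
  q = 1: r = 52, s = 1 − 1·0 = 1, t = 0 − 1·1 = -1  (check: 285·1 + 233·(-1) = 52)
  q = 4: r = 25, s = 0 − 4·1 = -4, t = 1 − 4·(-1) = 5  (check: 285·(-4) + 233·5 = 25)
  q = 2: r = 2, s = 1 − 2·(-4) = 9, t = -1 − 2·5 = -11  (check: 285·9 + 233·(-11) = 2)
  q = 12: r = 1, s = -4 − 12·9 = -112, t = 5 − 12·(-11) = 137  (check: 285·(-112) + 233·137 = 1)
The row with r = 1 (the gcd) gives the Bezout coefficients s = -112, t = 137.
Result: 285 · (-112) + 233 · (137) = 1.

gcd(285, 233) = 1; s = -112, t = 137 (check: 285·(-112) + 233·137 = 1).


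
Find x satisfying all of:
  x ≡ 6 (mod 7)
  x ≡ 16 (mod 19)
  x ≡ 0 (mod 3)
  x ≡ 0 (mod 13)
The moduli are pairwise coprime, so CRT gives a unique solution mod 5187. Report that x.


Product of moduli M = 7 · 19 · 3 · 13 = 5187.
Merge one congruence at a time:
  Start: x ≡ 6 (mod 7).
  Combine with x ≡ 16 (mod 19); new modulus lcm = 133.
    Write x = 6 + 7·t and substitute into x ≡ 16 (mod 19): 7·t ≡ 16 − 6 = 10 (mod 19).
    The inverse of 7 mod 19 is 11 (since 7·11 = 77 = 4·19 + 1), so t ≡ 11·10 = 110 ≡ 15 (mod 19).
    Then x = 6 + 7·15 = 111, valid modulo lcm(7, 19) = 133: x ≡ 111 (mod 133).
  Combine with x ≡ 0 (mod 3); new modulus lcm = 399.
    Write x = 111 + 133·t and substitute into x ≡ 0 (mod 3): 133·t ≡ 0 − 111 = -111 (mod 3).
    Reduce coefficients mod 3: 1·t ≡ 0 (mod 3).
    So t ≡ 0 (mod 3).
    Then x = 111 + 133·0 = 111, valid modulo lcm(133, 3) = 399: x ≡ 111 (mod 399).
  Combine with x ≡ 0 (mod 13); new modulus lcm = 5187.
    Write x = 111 + 399·t and substitute into x ≡ 0 (mod 13): 399·t ≡ 0 − 111 = -111 (mod 13).
    Reduce coefficients mod 13: 9·t ≡ 6 (mod 13).
    The inverse of 9 mod 13 is 3 (since 9·3 = 27 = 2·13 + 1), so t ≡ 3·6 = 18 ≡ 5 (mod 13).
    Then x = 111 + 399·5 = 2106, valid modulo lcm(399, 13) = 5187: x ≡ 2106 (mod 5187).
Verify against each original: 2106 mod 7 = 6, 2106 mod 19 = 16, 2106 mod 3 = 0, 2106 mod 13 = 0.

x ≡ 2106 (mod 5187).


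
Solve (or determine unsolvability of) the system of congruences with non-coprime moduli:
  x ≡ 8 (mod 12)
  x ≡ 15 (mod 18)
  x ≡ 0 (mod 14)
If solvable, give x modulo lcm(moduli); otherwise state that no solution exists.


Moduli 12, 18, 14 are not pairwise coprime, so CRT works modulo lcm(m_i) when all pairwise compatibility conditions hold.
Pairwise compatibility: gcd(m_i, m_j) must divide a_i - a_j for every pair.
Merge one congruence at a time:
  Start: x ≡ 8 (mod 12).
  Combine with x ≡ 15 (mod 18): gcd(12, 18) = 6, and 15 - 8 = 7 is NOT divisible by 6.
    ⇒ system is inconsistent (no integer solution).

No solution (the system is inconsistent).


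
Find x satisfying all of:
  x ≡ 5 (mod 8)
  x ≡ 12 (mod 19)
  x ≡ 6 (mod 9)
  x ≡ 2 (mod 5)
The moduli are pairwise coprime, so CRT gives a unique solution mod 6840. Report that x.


Product of moduli M = 8 · 19 · 9 · 5 = 6840.
Merge one congruence at a time:
  Start: x ≡ 5 (mod 8).
  Combine with x ≡ 12 (mod 19); new modulus lcm = 152.
    Write x = 5 + 8·t and substitute into x ≡ 12 (mod 19): 8·t ≡ 12 − 5 = 7 (mod 19).
    The inverse of 8 mod 19 is 12 (since 8·12 = 96 = 5·19 + 1), so t ≡ 12·7 = 84 ≡ 8 (mod 19).
    Then x = 5 + 8·8 = 69, valid modulo lcm(8, 19) = 152: x ≡ 69 (mod 152).
  Combine with x ≡ 6 (mod 9); new modulus lcm = 1368.
    Write x = 69 + 152·t and substitute into x ≡ 6 (mod 9): 152·t ≡ 6 − 69 = -63 (mod 9).
    Reduce coefficients mod 9: 8·t ≡ 0 (mod 9).
    The inverse of 8 mod 9 is 8 (since 8·8 = 64 = 7·9 + 1), so t ≡ 8·0 = 0 ≡ 0 (mod 9).
    Then x = 69 + 152·0 = 69, valid modulo lcm(152, 9) = 1368: x ≡ 69 (mod 1368).
  Combine with x ≡ 2 (mod 5); new modulus lcm = 6840.
    Write x = 69 + 1368·t and substitute into x ≡ 2 (mod 5): 1368·t ≡ 2 − 69 = -67 (mod 5).
    Reduce coefficients mod 5: 3·t ≡ 3 (mod 5).
    The inverse of 3 mod 5 is 2 (since 3·2 = 6 = 1·5 + 1), so t ≡ 2·3 = 6 ≡ 1 (mod 5).
    Then x = 69 + 1368·1 = 1437, valid modulo lcm(1368, 5) = 6840: x ≡ 1437 (mod 6840).
Verify against each original: 1437 mod 8 = 5, 1437 mod 19 = 12, 1437 mod 9 = 6, 1437 mod 5 = 2.

x ≡ 1437 (mod 6840).
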